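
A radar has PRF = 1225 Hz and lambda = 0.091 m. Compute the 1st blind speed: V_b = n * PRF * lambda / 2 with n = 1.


V_blind = 1 * 1225 * 0.091 / 2 = 55.7 m/s

55.7 m/s


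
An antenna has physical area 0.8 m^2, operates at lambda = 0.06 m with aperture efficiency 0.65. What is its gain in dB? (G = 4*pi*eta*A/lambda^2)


G_linear = 4*pi*0.65*0.8/0.06^2 = 1815.14
G_dB = 10*log10(1815.14) = 32.6 dB

32.6 dB


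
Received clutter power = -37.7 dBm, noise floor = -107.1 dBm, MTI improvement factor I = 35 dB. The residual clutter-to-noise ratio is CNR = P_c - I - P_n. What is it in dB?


CNR = -37.7 - 35 - (-107.1) = 34.4 dB

34.4 dB


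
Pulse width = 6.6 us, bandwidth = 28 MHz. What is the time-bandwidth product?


TBP = 6.6 * 28 = 184.8

184.8


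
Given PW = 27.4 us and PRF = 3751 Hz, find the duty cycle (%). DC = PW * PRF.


DC = 27.4e-6 * 3751 * 100 = 10.28%

10.28%


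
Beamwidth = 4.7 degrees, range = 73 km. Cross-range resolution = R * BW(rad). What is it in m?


BW_rad = 0.082030475
CR = 73000 * 0.082030475 = 5988.2 m

5988.2 m


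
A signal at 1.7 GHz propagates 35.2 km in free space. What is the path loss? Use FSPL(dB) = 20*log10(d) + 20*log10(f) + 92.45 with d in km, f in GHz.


20*log10(35.2) = 30.93
20*log10(1.7) = 4.61
FSPL = 128.0 dB

128.0 dB


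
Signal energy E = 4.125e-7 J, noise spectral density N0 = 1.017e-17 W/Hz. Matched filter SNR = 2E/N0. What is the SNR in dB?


SNR_lin = 2 * 4.125e-7 / 1.017e-17 = 8.112e10
SNR_dB = 10*log10(8.112e10) = 109.1 dB

109.1 dB


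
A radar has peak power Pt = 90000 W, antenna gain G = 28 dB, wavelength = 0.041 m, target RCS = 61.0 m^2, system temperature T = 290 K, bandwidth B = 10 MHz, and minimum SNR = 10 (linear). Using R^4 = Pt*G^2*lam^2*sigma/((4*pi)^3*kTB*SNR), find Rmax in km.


G_lin = 10^(28/10) = 630.957344
R^4 = 90000 * 630.957344^2 * 0.041^2 * 61.0 / ((4*pi)^3 * 1.38e-23 * 290 * 10000000.0 * 10)
R^4 = 4.6263e18 m^4
R_max = (4.6263e18)^(1/4) = 46377.6 m = 46.4 km

46.4 km


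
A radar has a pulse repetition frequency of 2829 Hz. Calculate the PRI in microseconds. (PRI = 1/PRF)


PRI = 1/2829 = 0.0003534818 s = 353.5 us

353.5 us


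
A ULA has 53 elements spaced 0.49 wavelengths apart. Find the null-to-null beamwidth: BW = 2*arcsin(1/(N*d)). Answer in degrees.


1/(N*d) = 1/(53*0.49) = 0.038506
BW = 2*arcsin(0.038506) = 4.4 degrees

4.4 degrees


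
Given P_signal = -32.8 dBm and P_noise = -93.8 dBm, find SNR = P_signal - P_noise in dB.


SNR = -32.8 - (-93.8) = 61.0 dB

61.0 dB


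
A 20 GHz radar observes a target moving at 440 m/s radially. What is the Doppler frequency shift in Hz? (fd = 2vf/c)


fd = 2 * 440 * 20000000000.0 / 3e8 = 58666.7 Hz

58666.7 Hz


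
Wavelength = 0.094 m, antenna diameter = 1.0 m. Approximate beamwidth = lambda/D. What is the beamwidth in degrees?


BW_rad = 0.094 / 1.0 = 0.094
BW_deg = 5.39 degrees

5.39 degrees


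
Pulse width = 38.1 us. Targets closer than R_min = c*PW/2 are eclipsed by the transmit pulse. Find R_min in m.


R_min = 3e8 * 38.1e-6 / 2 = 5715.0 m

5715.0 m


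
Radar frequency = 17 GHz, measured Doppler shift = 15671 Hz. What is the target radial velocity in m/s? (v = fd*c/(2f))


v = 15671 * 3e8 / (2 * 17000000000.0) = 138.3 m/s

138.3 m/s


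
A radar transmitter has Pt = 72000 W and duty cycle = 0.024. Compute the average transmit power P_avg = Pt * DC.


P_avg = 72000 * 0.024 = 1728.0 W

1728.0 W


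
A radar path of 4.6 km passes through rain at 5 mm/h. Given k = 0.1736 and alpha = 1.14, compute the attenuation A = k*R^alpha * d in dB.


gamma = 0.1736 * 5^1.14 = 1.087365 dB/km
A = 1.087365 * 4.6 = 5.0 dB

5.0 dB


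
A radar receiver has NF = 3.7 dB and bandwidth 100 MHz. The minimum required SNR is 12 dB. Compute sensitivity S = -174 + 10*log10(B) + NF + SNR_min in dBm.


10*log10(100000000.0) = 80.0
S = -174 + 80.0 + 3.7 + 12 = -78.3 dBm

-78.3 dBm


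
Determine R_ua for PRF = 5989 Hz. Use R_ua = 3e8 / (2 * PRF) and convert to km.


R_ua = 3e8 / (2 * 5989) = 25045.9 m = 25.0 km

25.0 km


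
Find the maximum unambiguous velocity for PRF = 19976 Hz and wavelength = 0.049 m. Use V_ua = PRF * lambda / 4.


V_ua = 19976 * 0.049 / 4 = 244.7 m/s

244.7 m/s


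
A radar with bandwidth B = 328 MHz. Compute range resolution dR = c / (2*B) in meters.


dR = 3e8 / (2 * 328000000.0) = 0.46 m

0.46 m


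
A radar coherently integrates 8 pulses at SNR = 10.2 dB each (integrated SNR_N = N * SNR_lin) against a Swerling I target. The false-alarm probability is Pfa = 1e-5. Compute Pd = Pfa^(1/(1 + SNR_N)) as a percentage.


SNR_lin = 10^(10.2/10) = 10.47129
SNR_N = 8 * 10.47129 = 83.77032
1/(1 + SNR_N) = 1/84.77032 = 0.0117966
Pd = (1e-5)^0.0117966 = 0.87301
Pd = 87.3%

87.3%


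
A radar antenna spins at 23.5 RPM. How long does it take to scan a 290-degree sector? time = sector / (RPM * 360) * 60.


t = 290 / (23.5 * 360) * 60 = 2.06 s

2.06 s


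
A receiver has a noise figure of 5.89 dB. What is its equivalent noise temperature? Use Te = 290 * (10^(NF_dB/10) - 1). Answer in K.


NF_lin = 10^(5.89/10) = 3.881504
Te = 290 * (3.881504 - 1) = 835.6 K

835.6 K


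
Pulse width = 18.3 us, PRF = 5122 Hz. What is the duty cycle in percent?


DC = 18.3e-6 * 5122 * 100 = 9.37%

9.37%


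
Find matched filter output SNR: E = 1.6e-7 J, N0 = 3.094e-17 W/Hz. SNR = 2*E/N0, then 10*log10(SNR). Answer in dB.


SNR_lin = 2 * 1.6e-7 / 3.094e-17 = 1.034e10
SNR_dB = 10*log10(1.034e10) = 100.1 dB

100.1 dB


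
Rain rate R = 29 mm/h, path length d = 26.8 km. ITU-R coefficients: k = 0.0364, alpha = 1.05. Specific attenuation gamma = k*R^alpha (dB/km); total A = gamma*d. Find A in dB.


gamma = 0.0364 * 29^1.05 = 1.249163 dB/km
A = 1.249163 * 26.8 = 33.48 dB

33.48 dB


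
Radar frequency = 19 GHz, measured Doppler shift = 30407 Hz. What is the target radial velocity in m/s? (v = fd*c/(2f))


v = 30407 * 3e8 / (2 * 19000000000.0) = 240.1 m/s

240.1 m/s


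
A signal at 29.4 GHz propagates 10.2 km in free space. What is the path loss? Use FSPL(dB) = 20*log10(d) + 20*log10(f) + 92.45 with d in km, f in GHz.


20*log10(10.2) = 20.17
20*log10(29.4) = 29.37
FSPL = 142.0 dB

142.0 dB


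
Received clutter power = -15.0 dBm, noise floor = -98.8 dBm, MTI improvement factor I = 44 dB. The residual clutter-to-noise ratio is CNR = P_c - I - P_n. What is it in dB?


CNR = -15.0 - 44 - (-98.8) = 39.8 dB

39.8 dB


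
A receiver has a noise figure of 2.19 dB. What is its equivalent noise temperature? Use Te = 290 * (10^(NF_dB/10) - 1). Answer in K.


NF_lin = 10^(2.19/10) = 1.65577
Te = 290 * (1.65577 - 1) = 190.2 K

190.2 K


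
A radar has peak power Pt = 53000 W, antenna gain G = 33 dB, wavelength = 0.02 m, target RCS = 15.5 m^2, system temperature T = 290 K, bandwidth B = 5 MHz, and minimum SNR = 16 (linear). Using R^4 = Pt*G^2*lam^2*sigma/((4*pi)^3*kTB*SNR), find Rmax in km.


G_lin = 10^(33/10) = 1995.262315
R^4 = 53000 * 1995.262315^2 * 0.02^2 * 15.5 / ((4*pi)^3 * 1.38e-23 * 290 * 5000000.0 * 16)
R^4 = 2.05907e18 m^4
R_max = (2.05907e18)^(1/4) = 37880.7 m = 37.9 km

37.9 km


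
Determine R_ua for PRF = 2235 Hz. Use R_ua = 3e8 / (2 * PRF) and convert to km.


R_ua = 3e8 / (2 * 2235) = 67114.1 m = 67.1 km

67.1 km


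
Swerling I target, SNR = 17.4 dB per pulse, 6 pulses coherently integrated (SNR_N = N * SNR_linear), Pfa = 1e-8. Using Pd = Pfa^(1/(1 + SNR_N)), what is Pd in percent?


SNR_lin = 10^(17.4/10) = 54.95409
SNR_N = 6 * 54.95409 = 329.72454
1/(1 + SNR_N) = 1/330.72454 = 0.0030237
Pd = (1e-8)^0.0030237 = 0.94582
Pd = 94.6%

94.6%


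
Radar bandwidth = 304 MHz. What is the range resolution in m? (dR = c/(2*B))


dR = 3e8 / (2 * 304000000.0) = 0.49 m

0.49 m


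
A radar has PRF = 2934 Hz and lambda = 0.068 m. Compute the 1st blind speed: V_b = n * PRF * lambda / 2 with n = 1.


V_blind = 1 * 2934 * 0.068 / 2 = 99.8 m/s

99.8 m/s


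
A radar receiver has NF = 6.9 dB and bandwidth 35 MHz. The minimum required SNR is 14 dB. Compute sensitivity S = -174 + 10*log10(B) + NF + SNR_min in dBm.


10*log10(35000000.0) = 75.44
S = -174 + 75.44 + 6.9 + 14 = -77.7 dBm

-77.7 dBm


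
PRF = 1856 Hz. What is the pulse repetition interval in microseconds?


PRI = 1/1856 = 0.0005387931 s = 538.8 us

538.8 us


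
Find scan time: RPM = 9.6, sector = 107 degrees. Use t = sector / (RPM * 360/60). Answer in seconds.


t = 107 / (9.6 * 360) * 60 = 1.86 s

1.86 s


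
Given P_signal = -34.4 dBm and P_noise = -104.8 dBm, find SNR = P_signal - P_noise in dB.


SNR = -34.4 - (-104.8) = 70.4 dB

70.4 dB


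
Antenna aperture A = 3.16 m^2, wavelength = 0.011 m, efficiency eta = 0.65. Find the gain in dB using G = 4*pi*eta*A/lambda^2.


G_linear = 4*pi*0.65*3.16/0.011^2 = 213316.74
G_dB = 10*log10(213316.74) = 53.3 dB

53.3 dB


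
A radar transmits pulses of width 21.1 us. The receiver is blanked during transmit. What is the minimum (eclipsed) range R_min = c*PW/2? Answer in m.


R_min = 3e8 * 21.1e-6 / 2 = 3165.0 m

3165.0 m


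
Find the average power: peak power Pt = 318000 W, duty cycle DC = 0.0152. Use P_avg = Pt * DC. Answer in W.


P_avg = 318000 * 0.0152 = 4833.6 W

4833.6 W


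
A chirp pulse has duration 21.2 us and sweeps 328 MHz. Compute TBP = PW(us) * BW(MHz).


TBP = 21.2 * 328 = 6953.6

6953.6


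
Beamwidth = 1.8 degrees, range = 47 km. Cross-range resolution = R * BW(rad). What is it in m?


BW_rad = 0.031415927
CR = 47000 * 0.031415927 = 1476.5 m

1476.5 m


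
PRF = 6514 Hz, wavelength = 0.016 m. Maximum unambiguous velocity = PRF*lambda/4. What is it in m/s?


V_ua = 6514 * 0.016 / 4 = 26.1 m/s

26.1 m/s


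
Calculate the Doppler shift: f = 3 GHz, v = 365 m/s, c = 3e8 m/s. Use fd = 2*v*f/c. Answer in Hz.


fd = 2 * 365 * 3000000000.0 / 3e8 = 7300.0 Hz

7300.0 Hz


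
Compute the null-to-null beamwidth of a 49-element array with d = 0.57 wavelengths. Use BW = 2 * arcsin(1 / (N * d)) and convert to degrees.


1/(N*d) = 1/(49*0.57) = 0.035804
BW = 2*arcsin(0.035804) = 4.1 degrees

4.1 degrees


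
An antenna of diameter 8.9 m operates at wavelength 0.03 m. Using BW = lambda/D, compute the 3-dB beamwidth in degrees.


BW_rad = 0.03 / 8.9 = 0.003371
BW_deg = 0.19 degrees

0.19 degrees


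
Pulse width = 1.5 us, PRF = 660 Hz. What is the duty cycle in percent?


DC = 1.5e-6 * 660 * 100 = 0.1%

0.1%


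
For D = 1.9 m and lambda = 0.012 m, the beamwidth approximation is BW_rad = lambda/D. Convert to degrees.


BW_rad = 0.012 / 1.9 = 0.006316
BW_deg = 0.36 degrees

0.36 degrees


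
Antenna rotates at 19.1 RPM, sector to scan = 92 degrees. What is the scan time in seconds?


t = 92 / (19.1 * 360) * 60 = 0.8 s

0.8 s


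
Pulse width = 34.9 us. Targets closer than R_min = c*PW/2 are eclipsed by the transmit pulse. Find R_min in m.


R_min = 3e8 * 34.9e-6 / 2 = 5235.0 m

5235.0 m


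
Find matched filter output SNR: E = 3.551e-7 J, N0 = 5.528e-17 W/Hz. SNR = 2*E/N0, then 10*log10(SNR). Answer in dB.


SNR_lin = 2 * 3.551e-7 / 5.528e-17 = 1.285e10
SNR_dB = 10*log10(1.285e10) = 101.1 dB

101.1 dB


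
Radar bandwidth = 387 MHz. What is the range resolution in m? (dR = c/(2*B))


dR = 3e8 / (2 * 387000000.0) = 0.39 m

0.39 m


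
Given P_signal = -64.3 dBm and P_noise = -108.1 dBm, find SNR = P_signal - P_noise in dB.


SNR = -64.3 - (-108.1) = 43.8 dB

43.8 dB


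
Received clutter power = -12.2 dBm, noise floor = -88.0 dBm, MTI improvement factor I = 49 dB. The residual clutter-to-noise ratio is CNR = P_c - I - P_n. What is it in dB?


CNR = -12.2 - 49 - (-88.0) = 26.8 dB

26.8 dB


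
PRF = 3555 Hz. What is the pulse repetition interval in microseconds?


PRI = 1/3555 = 0.000281294 s = 281.3 us

281.3 us


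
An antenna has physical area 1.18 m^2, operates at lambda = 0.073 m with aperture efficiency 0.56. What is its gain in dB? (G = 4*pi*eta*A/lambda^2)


G_linear = 4*pi*0.56*1.18/0.073^2 = 1558.24
G_dB = 10*log10(1558.24) = 31.9 dB

31.9 dB


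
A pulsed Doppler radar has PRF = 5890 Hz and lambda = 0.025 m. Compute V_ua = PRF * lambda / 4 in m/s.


V_ua = 5890 * 0.025 / 4 = 36.8 m/s

36.8 m/s


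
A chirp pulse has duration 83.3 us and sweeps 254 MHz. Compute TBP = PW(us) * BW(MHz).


TBP = 83.3 * 254 = 21158.2

21158.2


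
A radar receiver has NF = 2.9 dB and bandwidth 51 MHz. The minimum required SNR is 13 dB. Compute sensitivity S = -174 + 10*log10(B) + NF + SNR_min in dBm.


10*log10(51000000.0) = 77.08
S = -174 + 77.08 + 2.9 + 13 = -81.0 dBm

-81.0 dBm


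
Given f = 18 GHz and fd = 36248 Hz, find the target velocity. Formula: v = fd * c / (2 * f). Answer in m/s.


v = 36248 * 3e8 / (2 * 18000000000.0) = 302.1 m/s

302.1 m/s


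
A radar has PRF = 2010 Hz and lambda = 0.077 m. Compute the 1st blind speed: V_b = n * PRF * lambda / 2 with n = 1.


V_blind = 1 * 2010 * 0.077 / 2 = 77.4 m/s

77.4 m/s


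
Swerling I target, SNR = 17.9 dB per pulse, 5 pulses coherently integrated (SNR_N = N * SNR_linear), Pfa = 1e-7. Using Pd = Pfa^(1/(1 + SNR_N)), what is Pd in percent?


SNR_lin = 10^(17.9/10) = 61.6595
SNR_N = 5 * 61.6595 = 308.2975
1/(1 + SNR_N) = 1/309.2975 = 0.0032331
Pd = (1e-7)^0.0032331 = 0.94922
Pd = 94.9%

94.9%


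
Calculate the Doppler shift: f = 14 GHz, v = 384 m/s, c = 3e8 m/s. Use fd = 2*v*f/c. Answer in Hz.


fd = 2 * 384 * 14000000000.0 / 3e8 = 35840.0 Hz

35840.0 Hz


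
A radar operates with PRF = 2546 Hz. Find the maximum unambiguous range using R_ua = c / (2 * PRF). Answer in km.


R_ua = 3e8 / (2 * 2546) = 58915.9 m = 58.9 km

58.9 km


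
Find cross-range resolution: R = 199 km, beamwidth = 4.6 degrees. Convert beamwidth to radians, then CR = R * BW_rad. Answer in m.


BW_rad = 0.080285146
CR = 199000 * 0.080285146 = 15976.7 m

15976.7 m


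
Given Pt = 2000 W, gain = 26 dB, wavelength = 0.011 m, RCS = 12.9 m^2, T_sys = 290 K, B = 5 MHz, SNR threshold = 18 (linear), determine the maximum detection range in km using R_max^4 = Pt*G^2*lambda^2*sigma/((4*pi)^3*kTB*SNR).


G_lin = 10^(26/10) = 398.107171
R^4 = 2000 * 398.107171^2 * 0.011^2 * 12.9 / ((4*pi)^3 * 1.38e-23 * 290 * 5000000.0 * 18)
R^4 = 6.92239e14 m^4
R_max = (6.92239e14)^(1/4) = 5129.4 m = 5.1 km

5.1 km


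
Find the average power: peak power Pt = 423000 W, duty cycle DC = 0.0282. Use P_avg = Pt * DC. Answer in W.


P_avg = 423000 * 0.0282 = 11928.6 W

11928.6 W


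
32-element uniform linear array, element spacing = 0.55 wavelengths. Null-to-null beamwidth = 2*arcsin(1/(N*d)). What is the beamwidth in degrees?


1/(N*d) = 1/(32*0.55) = 0.056818
BW = 2*arcsin(0.056818) = 6.5 degrees

6.5 degrees


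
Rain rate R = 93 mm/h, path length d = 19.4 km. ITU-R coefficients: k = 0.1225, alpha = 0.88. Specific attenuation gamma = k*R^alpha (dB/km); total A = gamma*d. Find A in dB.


gamma = 0.1225 * 93^0.88 = 6.613039 dB/km
A = 6.613039 * 19.4 = 128.29 dB

128.29 dB


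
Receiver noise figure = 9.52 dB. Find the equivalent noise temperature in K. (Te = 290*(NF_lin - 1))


NF_lin = 10^(9.52/10) = 8.953648
Te = 290 * (8.953648 - 1) = 2306.6 K

2306.6 K


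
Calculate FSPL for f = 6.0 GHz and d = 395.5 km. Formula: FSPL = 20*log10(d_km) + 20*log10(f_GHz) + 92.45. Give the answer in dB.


20*log10(395.5) = 51.94
20*log10(6.0) = 15.56
FSPL = 160.0 dB

160.0 dB


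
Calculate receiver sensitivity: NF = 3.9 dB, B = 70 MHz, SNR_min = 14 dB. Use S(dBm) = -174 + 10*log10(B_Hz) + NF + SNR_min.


10*log10(70000000.0) = 78.45
S = -174 + 78.45 + 3.9 + 14 = -77.6 dBm

-77.6 dBm


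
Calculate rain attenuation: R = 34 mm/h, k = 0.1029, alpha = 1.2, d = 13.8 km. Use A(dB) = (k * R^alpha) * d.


gamma = 0.1029 * 34^1.2 = 7.082557 dB/km
A = 7.082557 * 13.8 = 97.74 dB

97.74 dB


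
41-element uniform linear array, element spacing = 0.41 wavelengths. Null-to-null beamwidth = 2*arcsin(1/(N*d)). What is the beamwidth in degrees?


1/(N*d) = 1/(41*0.41) = 0.059488
BW = 2*arcsin(0.059488) = 6.8 degrees

6.8 degrees


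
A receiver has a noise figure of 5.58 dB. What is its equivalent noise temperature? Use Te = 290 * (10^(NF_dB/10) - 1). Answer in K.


NF_lin = 10^(5.58/10) = 3.614099
Te = 290 * (3.614099 - 1) = 758.1 K

758.1 K


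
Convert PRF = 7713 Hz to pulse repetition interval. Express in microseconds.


PRI = 1/7713 = 0.0001296512 s = 129.7 us

129.7 us


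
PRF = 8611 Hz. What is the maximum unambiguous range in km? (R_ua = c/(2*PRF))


R_ua = 3e8 / (2 * 8611) = 17419.6 m = 17.4 km

17.4 km


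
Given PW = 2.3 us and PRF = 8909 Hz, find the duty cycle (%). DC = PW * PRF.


DC = 2.3e-6 * 8909 * 100 = 2.05%

2.05%


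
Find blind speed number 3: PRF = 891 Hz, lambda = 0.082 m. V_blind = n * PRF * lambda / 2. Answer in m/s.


V_blind = 3 * 891 * 0.082 / 2 = 109.6 m/s

109.6 m/s


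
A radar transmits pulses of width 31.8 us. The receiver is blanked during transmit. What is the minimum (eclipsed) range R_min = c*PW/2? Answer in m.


R_min = 3e8 * 31.8e-6 / 2 = 4770.0 m

4770.0 m


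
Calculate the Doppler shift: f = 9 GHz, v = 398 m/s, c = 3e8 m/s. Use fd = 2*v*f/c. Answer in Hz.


fd = 2 * 398 * 9000000000.0 / 3e8 = 23880.0 Hz

23880.0 Hz


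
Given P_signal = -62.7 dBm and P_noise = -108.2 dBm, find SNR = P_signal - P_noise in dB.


SNR = -62.7 - (-108.2) = 45.5 dB

45.5 dB


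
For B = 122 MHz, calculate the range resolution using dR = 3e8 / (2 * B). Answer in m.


dR = 3e8 / (2 * 122000000.0) = 1.23 m

1.23 m


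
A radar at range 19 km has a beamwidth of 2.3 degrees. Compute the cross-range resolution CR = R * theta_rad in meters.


BW_rad = 0.040142573
CR = 19000 * 0.040142573 = 762.7 m

762.7 m


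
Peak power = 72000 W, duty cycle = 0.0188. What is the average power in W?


P_avg = 72000 * 0.0188 = 1353.6 W

1353.6 W


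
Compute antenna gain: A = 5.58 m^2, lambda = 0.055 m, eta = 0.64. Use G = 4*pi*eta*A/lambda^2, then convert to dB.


G_linear = 4*pi*0.64*5.58/0.055^2 = 14835.38
G_dB = 10*log10(14835.38) = 41.7 dB

41.7 dB


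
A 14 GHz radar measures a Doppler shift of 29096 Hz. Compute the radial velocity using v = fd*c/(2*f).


v = 29096 * 3e8 / (2 * 14000000000.0) = 311.7 m/s

311.7 m/s


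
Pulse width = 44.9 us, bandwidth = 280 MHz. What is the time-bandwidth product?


TBP = 44.9 * 280 = 12572.0

12572.0


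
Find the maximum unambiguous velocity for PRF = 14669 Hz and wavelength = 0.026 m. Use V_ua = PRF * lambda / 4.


V_ua = 14669 * 0.026 / 4 = 95.3 m/s

95.3 m/s


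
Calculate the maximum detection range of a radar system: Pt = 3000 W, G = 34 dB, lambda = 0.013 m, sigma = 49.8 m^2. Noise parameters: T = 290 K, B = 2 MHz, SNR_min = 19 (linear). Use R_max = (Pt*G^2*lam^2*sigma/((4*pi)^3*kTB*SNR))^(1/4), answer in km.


G_lin = 10^(34/10) = 2511.886432
R^4 = 3000 * 2511.886432^2 * 0.013^2 * 49.8 / ((4*pi)^3 * 1.38e-23 * 290 * 2000000.0 * 19)
R^4 = 5.27894e17 m^4
R_max = (5.27894e17)^(1/4) = 26954.8 m = 27.0 km

27.0 km


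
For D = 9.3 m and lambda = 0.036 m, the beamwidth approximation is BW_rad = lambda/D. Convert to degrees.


BW_rad = 0.036 / 9.3 = 0.003871
BW_deg = 0.22 degrees

0.22 degrees


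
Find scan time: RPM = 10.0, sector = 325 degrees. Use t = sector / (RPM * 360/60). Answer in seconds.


t = 325 / (10.0 * 360) * 60 = 5.42 s

5.42 s


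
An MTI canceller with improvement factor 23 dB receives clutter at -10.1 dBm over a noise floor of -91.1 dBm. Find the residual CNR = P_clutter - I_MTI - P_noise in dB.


CNR = -10.1 - 23 - (-91.1) = 58.0 dB

58.0 dB


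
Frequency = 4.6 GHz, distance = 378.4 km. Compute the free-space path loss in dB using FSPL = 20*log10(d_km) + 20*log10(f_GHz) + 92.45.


20*log10(378.4) = 51.56
20*log10(4.6) = 13.26
FSPL = 157.3 dB

157.3 dB


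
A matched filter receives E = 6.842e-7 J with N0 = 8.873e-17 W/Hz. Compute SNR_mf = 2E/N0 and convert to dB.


SNR_lin = 2 * 6.842e-7 / 8.873e-17 = 1.542e10
SNR_dB = 10*log10(1.542e10) = 101.9 dB

101.9 dB


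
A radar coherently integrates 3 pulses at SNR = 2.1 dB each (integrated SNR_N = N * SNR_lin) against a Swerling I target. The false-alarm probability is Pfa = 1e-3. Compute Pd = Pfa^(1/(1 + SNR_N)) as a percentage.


SNR_lin = 10^(2.1/10) = 1.62181
SNR_N = 3 * 1.62181 = 4.86543
1/(1 + SNR_N) = 1/5.86543 = 0.1704905
Pd = (1e-3)^0.1704905 = 0.30798
Pd = 30.8%

30.8%


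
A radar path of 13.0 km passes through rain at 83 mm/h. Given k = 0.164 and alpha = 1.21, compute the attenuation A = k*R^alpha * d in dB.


gamma = 0.164 * 83^1.21 = 34.429312 dB/km
A = 34.429312 * 13.0 = 447.58 dB

447.58 dB


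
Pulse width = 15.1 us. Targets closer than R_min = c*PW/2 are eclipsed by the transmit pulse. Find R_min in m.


R_min = 3e8 * 15.1e-6 / 2 = 2265.0 m

2265.0 m


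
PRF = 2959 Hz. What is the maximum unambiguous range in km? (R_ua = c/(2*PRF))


R_ua = 3e8 / (2 * 2959) = 50692.8 m = 50.7 km

50.7 km


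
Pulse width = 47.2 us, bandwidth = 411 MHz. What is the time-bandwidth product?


TBP = 47.2 * 411 = 19399.2

19399.2


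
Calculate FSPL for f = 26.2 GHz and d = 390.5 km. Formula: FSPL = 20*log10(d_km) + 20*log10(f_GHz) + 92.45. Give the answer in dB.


20*log10(390.5) = 51.83
20*log10(26.2) = 28.37
FSPL = 172.6 dB

172.6 dB


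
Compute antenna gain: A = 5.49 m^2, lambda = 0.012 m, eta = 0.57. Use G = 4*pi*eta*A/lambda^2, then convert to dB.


G_linear = 4*pi*0.57*5.49/0.012^2 = 273082.94
G_dB = 10*log10(273082.94) = 54.4 dB

54.4 dB


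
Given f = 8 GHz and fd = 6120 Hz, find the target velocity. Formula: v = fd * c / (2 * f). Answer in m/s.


v = 6120 * 3e8 / (2 * 8000000000.0) = 114.8 m/s

114.8 m/s


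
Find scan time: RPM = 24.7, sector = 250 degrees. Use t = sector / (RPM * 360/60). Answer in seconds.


t = 250 / (24.7 * 360) * 60 = 1.69 s

1.69 s


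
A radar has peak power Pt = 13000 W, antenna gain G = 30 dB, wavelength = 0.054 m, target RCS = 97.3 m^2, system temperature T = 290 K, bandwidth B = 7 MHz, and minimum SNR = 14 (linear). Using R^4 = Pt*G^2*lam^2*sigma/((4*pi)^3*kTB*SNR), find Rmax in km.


G_lin = 10^(30/10) = 1000.0
R^4 = 13000 * 1000.0^2 * 0.054^2 * 97.3 / ((4*pi)^3 * 1.38e-23 * 290 * 7000000.0 * 14)
R^4 = 4.73926e18 m^4
R_max = (4.73926e18)^(1/4) = 46658.2 m = 46.7 km

46.7 km


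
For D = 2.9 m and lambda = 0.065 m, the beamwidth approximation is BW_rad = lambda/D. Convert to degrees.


BW_rad = 0.065 / 2.9 = 0.022414
BW_deg = 1.28 degrees

1.28 degrees


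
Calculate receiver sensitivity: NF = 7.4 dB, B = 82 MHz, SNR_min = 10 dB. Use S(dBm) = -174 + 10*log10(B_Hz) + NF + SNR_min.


10*log10(82000000.0) = 79.14
S = -174 + 79.14 + 7.4 + 10 = -77.5 dBm

-77.5 dBm


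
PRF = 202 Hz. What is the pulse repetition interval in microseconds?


PRI = 1/202 = 0.004950495 s = 4950.5 us

4950.5 us


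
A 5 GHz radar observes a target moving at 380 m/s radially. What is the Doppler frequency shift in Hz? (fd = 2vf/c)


fd = 2 * 380 * 5000000000.0 / 3e8 = 12666.7 Hz

12666.7 Hz


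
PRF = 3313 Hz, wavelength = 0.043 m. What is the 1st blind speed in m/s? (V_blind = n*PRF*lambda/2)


V_blind = 1 * 3313 * 0.043 / 2 = 71.2 m/s

71.2 m/s


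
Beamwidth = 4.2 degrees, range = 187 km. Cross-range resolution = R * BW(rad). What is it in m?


BW_rad = 0.073303829
CR = 187000 * 0.073303829 = 13707.8 m

13707.8 m


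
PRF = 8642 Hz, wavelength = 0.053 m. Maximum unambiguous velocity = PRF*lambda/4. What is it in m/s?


V_ua = 8642 * 0.053 / 4 = 114.5 m/s

114.5 m/s


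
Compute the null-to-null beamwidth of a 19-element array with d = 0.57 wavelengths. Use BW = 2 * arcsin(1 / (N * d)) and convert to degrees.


1/(N*d) = 1/(19*0.57) = 0.092336
BW = 2*arcsin(0.092336) = 10.6 degrees

10.6 degrees


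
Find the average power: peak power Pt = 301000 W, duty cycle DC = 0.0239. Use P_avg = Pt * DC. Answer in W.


P_avg = 301000 * 0.0239 = 7193.9 W

7193.9 W


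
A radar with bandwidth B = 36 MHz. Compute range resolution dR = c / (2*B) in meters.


dR = 3e8 / (2 * 36000000.0) = 4.17 m

4.17 m


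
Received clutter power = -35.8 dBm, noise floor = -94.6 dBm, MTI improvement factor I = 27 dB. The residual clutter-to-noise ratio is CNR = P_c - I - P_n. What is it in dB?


CNR = -35.8 - 27 - (-94.6) = 31.8 dB

31.8 dB


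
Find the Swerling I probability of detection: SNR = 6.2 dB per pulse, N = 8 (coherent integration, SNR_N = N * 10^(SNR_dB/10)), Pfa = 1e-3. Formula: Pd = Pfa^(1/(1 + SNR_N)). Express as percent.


SNR_lin = 10^(6.2/10) = 4.16869
SNR_N = 8 * 4.16869 = 33.34952
1/(1 + SNR_N) = 1/34.34952 = 0.0291125
Pd = (1e-3)^0.0291125 = 0.81783
Pd = 81.8%

81.8%


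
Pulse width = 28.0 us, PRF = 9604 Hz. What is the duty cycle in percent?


DC = 28.0e-6 * 9604 * 100 = 26.89%

26.89%


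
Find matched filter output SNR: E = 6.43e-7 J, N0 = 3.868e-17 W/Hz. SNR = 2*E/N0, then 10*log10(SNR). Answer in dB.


SNR_lin = 2 * 6.43e-7 / 3.868e-17 = 3.325e10
SNR_dB = 10*log10(3.325e10) = 105.2 dB

105.2 dB


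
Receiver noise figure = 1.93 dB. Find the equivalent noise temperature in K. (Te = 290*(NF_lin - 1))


NF_lin = 10^(1.93/10) = 1.559553
Te = 290 * (1.559553 - 1) = 162.3 K

162.3 K


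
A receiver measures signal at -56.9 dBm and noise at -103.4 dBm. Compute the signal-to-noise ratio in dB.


SNR = -56.9 - (-103.4) = 46.5 dB

46.5 dB


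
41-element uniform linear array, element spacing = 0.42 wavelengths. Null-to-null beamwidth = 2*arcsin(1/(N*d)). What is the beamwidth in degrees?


1/(N*d) = 1/(41*0.42) = 0.058072
BW = 2*arcsin(0.058072) = 6.7 degrees

6.7 degrees


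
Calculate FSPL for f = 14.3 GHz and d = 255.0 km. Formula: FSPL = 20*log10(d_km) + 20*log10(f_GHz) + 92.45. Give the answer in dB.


20*log10(255.0) = 48.13
20*log10(14.3) = 23.11
FSPL = 163.7 dB

163.7 dB


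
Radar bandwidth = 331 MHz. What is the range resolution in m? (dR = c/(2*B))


dR = 3e8 / (2 * 331000000.0) = 0.45 m

0.45 m


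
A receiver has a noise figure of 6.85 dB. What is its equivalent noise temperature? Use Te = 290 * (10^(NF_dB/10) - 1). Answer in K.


NF_lin = 10^(6.85/10) = 4.841724
Te = 290 * (4.841724 - 1) = 1114.1 K

1114.1 K


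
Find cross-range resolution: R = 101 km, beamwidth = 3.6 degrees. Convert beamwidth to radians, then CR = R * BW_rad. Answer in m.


BW_rad = 0.062831853
CR = 101000 * 0.062831853 = 6346.0 m

6346.0 m


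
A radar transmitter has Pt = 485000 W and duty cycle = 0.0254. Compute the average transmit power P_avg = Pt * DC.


P_avg = 485000 * 0.0254 = 12319.0 W

12319.0 W


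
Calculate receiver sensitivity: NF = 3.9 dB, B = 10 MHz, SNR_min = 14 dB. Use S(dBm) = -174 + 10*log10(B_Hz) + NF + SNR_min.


10*log10(10000000.0) = 70.0
S = -174 + 70.0 + 3.9 + 14 = -86.1 dBm

-86.1 dBm


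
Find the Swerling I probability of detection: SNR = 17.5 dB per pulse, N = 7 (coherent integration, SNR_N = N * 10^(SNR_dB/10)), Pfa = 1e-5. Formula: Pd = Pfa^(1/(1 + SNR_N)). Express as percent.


SNR_lin = 10^(17.5/10) = 56.23413
SNR_N = 7 * 56.23413 = 393.63891
1/(1 + SNR_N) = 1/394.63891 = 0.002534
Pd = (1e-5)^0.002534 = 0.97125
Pd = 97.1%

97.1%


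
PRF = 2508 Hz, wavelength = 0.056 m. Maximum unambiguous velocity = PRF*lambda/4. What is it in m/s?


V_ua = 2508 * 0.056 / 4 = 35.1 m/s

35.1 m/s


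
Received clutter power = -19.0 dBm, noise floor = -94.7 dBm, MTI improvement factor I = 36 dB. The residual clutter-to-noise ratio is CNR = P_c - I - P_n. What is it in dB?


CNR = -19.0 - 36 - (-94.7) = 39.7 dB

39.7 dB


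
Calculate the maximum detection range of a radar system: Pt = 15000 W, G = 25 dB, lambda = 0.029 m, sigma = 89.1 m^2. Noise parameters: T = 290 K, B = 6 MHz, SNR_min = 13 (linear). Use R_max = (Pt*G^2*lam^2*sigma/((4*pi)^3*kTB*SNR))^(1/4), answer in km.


G_lin = 10^(25/10) = 316.227766
R^4 = 15000 * 316.227766^2 * 0.029^2 * 89.1 / ((4*pi)^3 * 1.38e-23 * 290 * 6000000.0 * 13)
R^4 = 1.81453e17 m^4
R_max = (1.81453e17)^(1/4) = 20639.1 m = 20.6 km

20.6 km


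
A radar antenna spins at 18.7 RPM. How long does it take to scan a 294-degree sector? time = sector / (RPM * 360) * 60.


t = 294 / (18.7 * 360) * 60 = 2.62 s

2.62 s


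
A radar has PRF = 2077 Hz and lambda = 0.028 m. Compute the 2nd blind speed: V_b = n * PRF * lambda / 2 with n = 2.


V_blind = 2 * 2077 * 0.028 / 2 = 58.2 m/s

58.2 m/s


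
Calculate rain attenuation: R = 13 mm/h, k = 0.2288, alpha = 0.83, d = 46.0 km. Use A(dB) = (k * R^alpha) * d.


gamma = 0.2288 * 13^0.83 = 1.92322 dB/km
A = 1.92322 * 46.0 = 88.47 dB

88.47 dB


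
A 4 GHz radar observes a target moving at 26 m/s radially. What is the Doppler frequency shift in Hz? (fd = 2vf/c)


fd = 2 * 26 * 4000000000.0 / 3e8 = 693.3 Hz

693.3 Hz


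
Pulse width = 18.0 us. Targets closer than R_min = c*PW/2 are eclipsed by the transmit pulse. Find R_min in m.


R_min = 3e8 * 18.0e-6 / 2 = 2700.0 m

2700.0 m


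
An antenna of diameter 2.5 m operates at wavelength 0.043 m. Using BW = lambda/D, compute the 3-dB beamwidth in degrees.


BW_rad = 0.043 / 2.5 = 0.0172
BW_deg = 0.99 degrees

0.99 degrees


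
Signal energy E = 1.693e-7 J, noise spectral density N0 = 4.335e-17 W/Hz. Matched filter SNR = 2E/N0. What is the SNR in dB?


SNR_lin = 2 * 1.693e-7 / 4.335e-17 = 7.811e9
SNR_dB = 10*log10(7.811e9) = 98.9 dB

98.9 dB


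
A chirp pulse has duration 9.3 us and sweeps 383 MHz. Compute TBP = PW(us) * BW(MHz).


TBP = 9.3 * 383 = 3561.9

3561.9


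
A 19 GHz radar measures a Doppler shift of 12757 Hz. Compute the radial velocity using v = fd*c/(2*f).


v = 12757 * 3e8 / (2 * 19000000000.0) = 100.7 m/s

100.7 m/s


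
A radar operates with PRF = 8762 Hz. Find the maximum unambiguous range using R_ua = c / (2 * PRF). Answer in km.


R_ua = 3e8 / (2 * 8762) = 17119.4 m = 17.1 km

17.1 km


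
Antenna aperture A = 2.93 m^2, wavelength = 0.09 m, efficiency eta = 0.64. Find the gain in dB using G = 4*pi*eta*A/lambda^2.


G_linear = 4*pi*0.64*2.93/0.09^2 = 2909.19
G_dB = 10*log10(2909.19) = 34.6 dB

34.6 dB


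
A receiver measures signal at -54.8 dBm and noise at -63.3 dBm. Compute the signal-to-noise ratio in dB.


SNR = -54.8 - (-63.3) = 8.5 dB

8.5 dB


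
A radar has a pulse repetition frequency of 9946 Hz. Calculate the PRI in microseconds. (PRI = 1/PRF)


PRI = 1/9946 = 0.0001005429 s = 100.5 us

100.5 us


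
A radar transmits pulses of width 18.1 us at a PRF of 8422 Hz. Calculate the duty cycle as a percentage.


DC = 18.1e-6 * 8422 * 100 = 15.24%

15.24%


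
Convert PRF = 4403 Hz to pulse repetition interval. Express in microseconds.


PRI = 1/4403 = 0.0002271179 s = 227.1 us

227.1 us


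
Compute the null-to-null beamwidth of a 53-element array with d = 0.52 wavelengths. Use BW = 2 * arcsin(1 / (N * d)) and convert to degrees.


1/(N*d) = 1/(53*0.52) = 0.036284
BW = 2*arcsin(0.036284) = 4.2 degrees

4.2 degrees


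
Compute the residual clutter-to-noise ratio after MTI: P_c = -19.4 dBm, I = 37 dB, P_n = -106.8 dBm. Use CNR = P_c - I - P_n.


CNR = -19.4 - 37 - (-106.8) = 50.4 dB

50.4 dB


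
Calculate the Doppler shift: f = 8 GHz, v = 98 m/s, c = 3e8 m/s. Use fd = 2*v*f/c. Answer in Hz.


fd = 2 * 98 * 8000000000.0 / 3e8 = 5226.7 Hz

5226.7 Hz


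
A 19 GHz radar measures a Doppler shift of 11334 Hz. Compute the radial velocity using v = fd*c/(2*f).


v = 11334 * 3e8 / (2 * 19000000000.0) = 89.5 m/s

89.5 m/s


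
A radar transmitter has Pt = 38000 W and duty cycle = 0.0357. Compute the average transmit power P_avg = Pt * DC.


P_avg = 38000 * 0.0357 = 1356.6 W

1356.6 W


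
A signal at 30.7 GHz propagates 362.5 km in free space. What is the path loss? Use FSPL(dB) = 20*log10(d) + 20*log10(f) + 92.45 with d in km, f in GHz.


20*log10(362.5) = 51.19
20*log10(30.7) = 29.74
FSPL = 173.4 dB

173.4 dB


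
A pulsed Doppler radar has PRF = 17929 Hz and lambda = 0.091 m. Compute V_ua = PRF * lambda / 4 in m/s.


V_ua = 17929 * 0.091 / 4 = 407.9 m/s

407.9 m/s


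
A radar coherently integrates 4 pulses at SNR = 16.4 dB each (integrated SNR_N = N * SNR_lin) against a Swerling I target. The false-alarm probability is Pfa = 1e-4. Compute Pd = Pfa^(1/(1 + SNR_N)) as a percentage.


SNR_lin = 10^(16.4/10) = 43.65158
SNR_N = 4 * 43.65158 = 174.60632
1/(1 + SNR_N) = 1/175.60632 = 0.0056946
Pd = (1e-4)^0.0056946 = 0.9489
Pd = 94.9%

94.9%


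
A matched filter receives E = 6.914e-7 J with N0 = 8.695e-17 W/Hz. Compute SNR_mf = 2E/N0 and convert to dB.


SNR_lin = 2 * 6.914e-7 / 8.695e-17 = 1.59e10
SNR_dB = 10*log10(1.59e10) = 102.0 dB

102.0 dB


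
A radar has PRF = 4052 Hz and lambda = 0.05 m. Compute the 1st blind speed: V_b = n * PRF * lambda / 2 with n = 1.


V_blind = 1 * 4052 * 0.05 / 2 = 101.3 m/s

101.3 m/s


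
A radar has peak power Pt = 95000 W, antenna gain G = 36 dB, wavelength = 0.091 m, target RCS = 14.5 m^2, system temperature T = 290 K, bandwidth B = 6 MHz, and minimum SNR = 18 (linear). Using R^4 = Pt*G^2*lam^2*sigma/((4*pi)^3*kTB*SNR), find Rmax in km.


G_lin = 10^(36/10) = 3981.071706
R^4 = 95000 * 3981.071706^2 * 0.091^2 * 14.5 / ((4*pi)^3 * 1.38e-23 * 290 * 6000000.0 * 18)
R^4 = 2.10787e20 m^4
R_max = (2.10787e20)^(1/4) = 120492.8 m = 120.5 km

120.5 km


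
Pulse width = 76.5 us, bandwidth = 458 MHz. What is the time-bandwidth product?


TBP = 76.5 * 458 = 35037.0

35037.0


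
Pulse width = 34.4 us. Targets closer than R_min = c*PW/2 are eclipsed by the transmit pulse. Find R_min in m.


R_min = 3e8 * 34.4e-6 / 2 = 5160.0 m

5160.0 m


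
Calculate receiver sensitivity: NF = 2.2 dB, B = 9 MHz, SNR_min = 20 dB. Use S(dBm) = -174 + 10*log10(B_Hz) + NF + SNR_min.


10*log10(9000000.0) = 69.54
S = -174 + 69.54 + 2.2 + 20 = -82.3 dBm

-82.3 dBm


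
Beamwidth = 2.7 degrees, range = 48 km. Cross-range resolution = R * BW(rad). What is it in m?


BW_rad = 0.04712389
CR = 48000 * 0.04712389 = 2261.9 m

2261.9 m


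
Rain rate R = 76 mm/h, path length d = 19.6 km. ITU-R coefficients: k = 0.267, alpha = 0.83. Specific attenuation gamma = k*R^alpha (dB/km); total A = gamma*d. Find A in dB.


gamma = 0.267 * 76^0.83 = 9.718216 dB/km
A = 9.718216 * 19.6 = 190.48 dB

190.48 dB


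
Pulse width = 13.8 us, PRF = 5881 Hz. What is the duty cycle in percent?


DC = 13.8e-6 * 5881 * 100 = 8.12%

8.12%


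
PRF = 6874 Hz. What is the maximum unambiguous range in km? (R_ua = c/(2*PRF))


R_ua = 3e8 / (2 * 6874) = 21821.4 m = 21.8 km

21.8 km


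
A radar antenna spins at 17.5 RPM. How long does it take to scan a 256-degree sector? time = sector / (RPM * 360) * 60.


t = 256 / (17.5 * 360) * 60 = 2.44 s

2.44 s


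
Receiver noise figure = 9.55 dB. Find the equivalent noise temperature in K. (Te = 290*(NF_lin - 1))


NF_lin = 10^(9.55/10) = 9.015711
Te = 290 * (9.015711 - 1) = 2324.6 K

2324.6 K


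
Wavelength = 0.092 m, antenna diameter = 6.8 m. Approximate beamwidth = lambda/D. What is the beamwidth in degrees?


BW_rad = 0.092 / 6.8 = 0.013529
BW_deg = 0.78 degrees

0.78 degrees


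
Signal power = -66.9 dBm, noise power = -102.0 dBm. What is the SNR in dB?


SNR = -66.9 - (-102.0) = 35.1 dB

35.1 dB


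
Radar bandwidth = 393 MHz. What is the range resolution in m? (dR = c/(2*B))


dR = 3e8 / (2 * 393000000.0) = 0.38 m

0.38 m


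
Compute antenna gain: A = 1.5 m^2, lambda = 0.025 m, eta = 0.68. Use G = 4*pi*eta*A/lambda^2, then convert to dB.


G_linear = 4*pi*0.68*1.5/0.025^2 = 20508.32
G_dB = 10*log10(20508.32) = 43.1 dB

43.1 dB


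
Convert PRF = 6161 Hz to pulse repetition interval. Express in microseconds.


PRI = 1/6161 = 0.0001623113 s = 162.3 us

162.3 us


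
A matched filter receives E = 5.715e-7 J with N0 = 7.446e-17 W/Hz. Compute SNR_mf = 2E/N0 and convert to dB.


SNR_lin = 2 * 5.715e-7 / 7.446e-17 = 1.535e10
SNR_dB = 10*log10(1.535e10) = 101.9 dB

101.9 dB


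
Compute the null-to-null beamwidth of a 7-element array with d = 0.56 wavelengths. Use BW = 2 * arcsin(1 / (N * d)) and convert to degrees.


1/(N*d) = 1/(7*0.56) = 0.255102
BW = 2*arcsin(0.255102) = 29.6 degrees

29.6 degrees


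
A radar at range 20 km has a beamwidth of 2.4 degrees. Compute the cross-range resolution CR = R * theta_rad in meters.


BW_rad = 0.041887902
CR = 20000 * 0.041887902 = 837.8 m

837.8 m


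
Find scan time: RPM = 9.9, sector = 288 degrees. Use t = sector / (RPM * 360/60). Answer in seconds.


t = 288 / (9.9 * 360) * 60 = 4.85 s

4.85 s


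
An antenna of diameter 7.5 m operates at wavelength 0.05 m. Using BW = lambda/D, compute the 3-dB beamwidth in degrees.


BW_rad = 0.05 / 7.5 = 0.006667
BW_deg = 0.38 degrees

0.38 degrees


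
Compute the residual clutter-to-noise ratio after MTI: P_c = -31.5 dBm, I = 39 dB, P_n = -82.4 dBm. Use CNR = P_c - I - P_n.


CNR = -31.5 - 39 - (-82.4) = 11.9 dB

11.9 dB


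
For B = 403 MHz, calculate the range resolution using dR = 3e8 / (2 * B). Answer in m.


dR = 3e8 / (2 * 403000000.0) = 0.37 m

0.37 m


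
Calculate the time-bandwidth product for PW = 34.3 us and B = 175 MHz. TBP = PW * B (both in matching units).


TBP = 34.3 * 175 = 6002.5

6002.5


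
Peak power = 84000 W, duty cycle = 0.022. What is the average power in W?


P_avg = 84000 * 0.022 = 1848.0 W

1848.0 W


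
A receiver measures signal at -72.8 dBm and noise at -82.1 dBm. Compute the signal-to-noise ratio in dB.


SNR = -72.8 - (-82.1) = 9.3 dB

9.3 dB


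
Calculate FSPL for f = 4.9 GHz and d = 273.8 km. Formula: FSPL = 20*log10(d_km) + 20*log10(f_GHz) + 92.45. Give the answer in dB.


20*log10(273.8) = 48.75
20*log10(4.9) = 13.8
FSPL = 155.0 dB

155.0 dB


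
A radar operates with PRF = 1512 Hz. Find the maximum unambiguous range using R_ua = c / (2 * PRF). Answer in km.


R_ua = 3e8 / (2 * 1512) = 99206.3 m = 99.2 km

99.2 km


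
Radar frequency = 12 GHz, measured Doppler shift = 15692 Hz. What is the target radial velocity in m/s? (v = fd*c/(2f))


v = 15692 * 3e8 / (2 * 12000000000.0) = 196.2 m/s

196.2 m/s


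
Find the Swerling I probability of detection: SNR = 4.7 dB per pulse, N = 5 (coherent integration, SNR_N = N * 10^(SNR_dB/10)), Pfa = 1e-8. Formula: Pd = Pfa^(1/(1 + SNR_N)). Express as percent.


SNR_lin = 10^(4.7/10) = 2.95121
SNR_N = 5 * 2.95121 = 14.75605
1/(1 + SNR_N) = 1/15.75605 = 0.0634677
Pd = (1e-8)^0.0634677 = 0.31064
Pd = 31.1%

31.1%


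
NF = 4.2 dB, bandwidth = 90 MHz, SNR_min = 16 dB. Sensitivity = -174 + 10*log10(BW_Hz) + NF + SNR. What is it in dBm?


10*log10(90000000.0) = 79.54
S = -174 + 79.54 + 4.2 + 16 = -74.3 dBm

-74.3 dBm


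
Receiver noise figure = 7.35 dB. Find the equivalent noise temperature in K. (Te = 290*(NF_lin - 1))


NF_lin = 10^(7.35/10) = 5.432503
Te = 290 * (5.432503 - 1) = 1285.4 K

1285.4 K


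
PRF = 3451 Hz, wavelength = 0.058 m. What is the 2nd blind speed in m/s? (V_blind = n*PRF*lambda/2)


V_blind = 2 * 3451 * 0.058 / 2 = 200.2 m/s

200.2 m/s


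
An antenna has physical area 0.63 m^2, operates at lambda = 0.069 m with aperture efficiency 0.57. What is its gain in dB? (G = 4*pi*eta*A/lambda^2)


G_linear = 4*pi*0.57*0.63/0.069^2 = 947.82
G_dB = 10*log10(947.82) = 29.8 dB

29.8 dB


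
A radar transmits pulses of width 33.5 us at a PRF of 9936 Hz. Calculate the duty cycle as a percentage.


DC = 33.5e-6 * 9936 * 100 = 33.29%

33.29%


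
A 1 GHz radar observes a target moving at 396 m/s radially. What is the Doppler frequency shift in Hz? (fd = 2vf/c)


fd = 2 * 396 * 1000000000.0 / 3e8 = 2640.0 Hz

2640.0 Hz
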